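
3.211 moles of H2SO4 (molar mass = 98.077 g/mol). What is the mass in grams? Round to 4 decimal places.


mass = n * M
mass = 3.211 * 98.077
mass = 314.925247 g, rounded to 4 dp:

314.9252 g


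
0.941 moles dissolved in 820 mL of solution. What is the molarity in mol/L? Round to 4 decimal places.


Convert volume to liters: V_L = V_mL / 1000.
V_L = 820 / 1000 = 0.82 L
M = n / V_L = 0.941 / 0.82
M = 1.14756098 mol/L, rounded to 4 dp:

1.1476 mol/L


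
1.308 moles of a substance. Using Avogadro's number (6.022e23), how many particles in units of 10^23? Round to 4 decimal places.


N = n * NA, then divide by 1e23 for the requested units.
N / 1e23 = n * 6.022
N / 1e23 = 1.308 * 6.022
N / 1e23 = 7.876776, rounded to 4 dp:

7.8768


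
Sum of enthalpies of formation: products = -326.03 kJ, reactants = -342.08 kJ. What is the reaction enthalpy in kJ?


dH_rxn = sum(dH_f products) - sum(dH_f reactants)
dH_rxn = -326.03 - (-342.08)
dH_rxn = 16.05 kJ:

16.05 kJ


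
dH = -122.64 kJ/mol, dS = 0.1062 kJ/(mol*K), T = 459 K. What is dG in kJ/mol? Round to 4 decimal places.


Gibbs: dG = dH - T*dS (consistent units, dS already in kJ/(mol*K)).
T*dS = 459 * 0.1062 = 48.7458
dG = -122.64 - (48.7458)
dG = -171.3858 kJ/mol, rounded to 4 dp:

-171.3858 kJ/mol


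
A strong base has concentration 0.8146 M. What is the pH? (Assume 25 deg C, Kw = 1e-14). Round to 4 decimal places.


A strong base dissociates completely, so [OH-] equals the given concentration.
pOH = -log10([OH-]) = -log10(0.8146) = 0.089056
pH = 14 - pOH = 14 - 0.089056
pH = 13.910944, rounded to 4 dp:

13.9109


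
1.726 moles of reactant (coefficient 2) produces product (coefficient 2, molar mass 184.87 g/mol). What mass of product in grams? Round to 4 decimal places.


Use the coefficient ratio to convert reactant moles to product moles, then multiply by the product's molar mass.
moles_P = moles_R * (coeff_P / coeff_R) = 1.726 * (2/2) = 1.726
mass_P = moles_P * M_P = 1.726 * 184.87
mass_P = 319.08562 g, rounded to 4 dp:

319.0856 g


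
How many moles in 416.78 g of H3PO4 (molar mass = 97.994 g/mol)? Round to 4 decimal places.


n = mass / M
n = 416.78 / 97.994
n = 4.25311754 mol, rounded to 4 dp:

4.2531 mol


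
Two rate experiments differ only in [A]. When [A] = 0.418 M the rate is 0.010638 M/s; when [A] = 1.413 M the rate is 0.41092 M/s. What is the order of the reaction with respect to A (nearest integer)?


Rate is proportional to [A]^n, so rate2/rate1 = ([A]2/[A]1)^n. Take logs to solve for n.
rate2/rate1 = 0.41092 / 0.010638 = 38.6276
[A]2/[A]1 = 1.413 / 0.418 = 3.3804
n = ln(38.6276) / ln(3.3804) = 3.0
Nearest integer order:

3


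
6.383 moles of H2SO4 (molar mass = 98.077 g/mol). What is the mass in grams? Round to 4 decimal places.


mass = n * M
mass = 6.383 * 98.077
mass = 626.025491 g, rounded to 4 dp:

626.0255 g


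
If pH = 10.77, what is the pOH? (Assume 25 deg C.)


At 25 deg C, pH + pOH = 14.
pOH = 14 - pH = 14 - 10.77
pOH = 3.23:

3.23


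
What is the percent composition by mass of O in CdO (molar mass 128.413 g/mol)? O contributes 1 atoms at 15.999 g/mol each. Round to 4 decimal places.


pct = 100 * (n_elem * M_elem) / M_total
mass_contribution = 1 * 15.999 = 15.999 g/mol
pct = 100 * 15.999 / 128.413
pct = 12.45901895 %, rounded to 4 dp:

12.4590 %


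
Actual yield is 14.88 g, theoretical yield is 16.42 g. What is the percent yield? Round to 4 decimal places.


% yield = 100 * actual / theoretical
% yield = 100 * 14.88 / 16.42
% yield = 90.62119367 %, rounded to 4 dp:

90.6212 %


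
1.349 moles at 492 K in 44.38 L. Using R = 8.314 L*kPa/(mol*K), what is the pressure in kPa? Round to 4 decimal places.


PV = nRT, solve for P = nRT / V.
nRT = 1.349 * 8.314 * 492 = 5518.0683
P = 5518.0683 / 44.38
P = 124.33682515 kPa, rounded to 4 dp:

124.3368 kPa


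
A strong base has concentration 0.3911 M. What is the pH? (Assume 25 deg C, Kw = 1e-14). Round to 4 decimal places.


A strong base dissociates completely, so [OH-] equals the given concentration.
pOH = -log10([OH-]) = -log10(0.3911) = 0.407712
pH = 14 - pOH = 14 - 0.407712
pH = 13.592288, rounded to 4 dp:

13.5923


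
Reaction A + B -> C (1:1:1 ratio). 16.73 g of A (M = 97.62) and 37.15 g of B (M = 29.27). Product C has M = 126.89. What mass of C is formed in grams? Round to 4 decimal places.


Find moles of each reactant; the smaller value is the limiting reagent in a 1:1:1 reaction, so moles_C equals moles of the limiter.
n_A = mass_A / M_A = 16.73 / 97.62 = 0.171379 mol
n_B = mass_B / M_B = 37.15 / 29.27 = 1.269218 mol
Limiting reagent: A (smaller), n_limiting = 0.171379 mol
mass_C = n_limiting * M_C = 0.171379 * 126.89
mass_C = 21.74628131 g, rounded to 4 dp:

21.7463 g


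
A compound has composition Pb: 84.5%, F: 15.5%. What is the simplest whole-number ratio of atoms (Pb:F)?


Assume 100 g of compound, divide each mass% by atomic mass to get moles, then normalize by the smallest to get a raw atom ratio.
Moles per 100 g: Pb: 84.5/207.2 = 0.4078, F: 15.5/18.998 = 0.8159
Raw ratio (divide by min = 0.4078): Pb: 1.0, F: 2.001
Multiply by 1 to clear fractions: Pb: 1.0 ~= 1, F: 2.001 ~= 2
Reduce by GCD to get the simplest whole-number ratio:

1:2


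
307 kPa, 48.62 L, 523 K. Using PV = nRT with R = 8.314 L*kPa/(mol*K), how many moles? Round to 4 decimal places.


PV = nRT, solve for n = PV / (RT).
PV = 307 * 48.62 = 14926.34
RT = 8.314 * 523 = 4348.222
n = 14926.34 / 4348.222
n = 3.43274561 mol, rounded to 4 dp:

3.4327 mol


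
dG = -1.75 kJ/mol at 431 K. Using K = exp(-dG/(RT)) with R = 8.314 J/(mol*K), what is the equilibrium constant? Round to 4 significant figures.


dG is in kJ/mol; multiply by 1000 to match R in J/(mol*K).
RT = 8.314 * 431 = 3583.334 J/mol
exponent = -dG*1000 / (RT) = -(-1.75*1000) / 3583.334 = 0.488372
K = exp(0.488372)
K = 1.629661, rounded to 4 significant figures:

1.630


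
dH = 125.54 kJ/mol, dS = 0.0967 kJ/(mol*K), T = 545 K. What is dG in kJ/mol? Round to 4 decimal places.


Gibbs: dG = dH - T*dS (consistent units, dS already in kJ/(mol*K)).
T*dS = 545 * 0.0967 = 52.7015
dG = 125.54 - (52.7015)
dG = 72.8385 kJ/mol, rounded to 4 dp:

72.8385 kJ/mol


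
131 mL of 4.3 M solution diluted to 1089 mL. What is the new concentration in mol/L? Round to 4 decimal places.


Dilution: M1*V1 = M2*V2, solve for M2.
M2 = M1*V1 / V2
M2 = 4.3 * 131 / 1089
M2 = 563.3 / 1089
M2 = 0.51726354 mol/L, rounded to 4 dp:

0.5173 mol/L


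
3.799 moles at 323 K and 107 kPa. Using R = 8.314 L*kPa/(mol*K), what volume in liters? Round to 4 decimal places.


PV = nRT, solve for V = nRT / P.
nRT = 3.799 * 8.314 * 323 = 10201.9182
V = 10201.9182 / 107
V = 95.34502991 L, rounded to 4 dp:

95.3450 L


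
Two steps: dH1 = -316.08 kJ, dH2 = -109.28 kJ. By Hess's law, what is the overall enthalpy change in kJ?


Hess's law: enthalpy is a state function, so add the step enthalpies.
dH_total = dH1 + dH2 = -316.08 + (-109.28)
dH_total = -425.36 kJ:

-425.36 kJ


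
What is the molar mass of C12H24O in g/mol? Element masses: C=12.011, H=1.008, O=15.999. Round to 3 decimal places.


M = sum(count * atomic_mass) over atoms.
M = 12*12.011 + 24*1.008 + 1*15.999
M = 144.132 + 24.192 + 15.999
M = 184.323 g/mol, rounded to 3 dp:

184.323 g/mol


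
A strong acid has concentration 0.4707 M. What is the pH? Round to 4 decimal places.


A strong acid dissociates completely, so [H+] equals the given concentration.
pH = -log10([H+]) = -log10(0.4707)
pH = 0.3272558, rounded to 4 dp:

0.3273


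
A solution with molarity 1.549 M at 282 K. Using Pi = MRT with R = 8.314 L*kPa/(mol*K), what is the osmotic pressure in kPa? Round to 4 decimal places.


Osmotic pressure (van't Hoff): Pi = M*R*T.
RT = 8.314 * 282 = 2344.548
Pi = 1.549 * 2344.548
Pi = 3631.704852 kPa, rounded to 4 dp:

3631.7049 kPa


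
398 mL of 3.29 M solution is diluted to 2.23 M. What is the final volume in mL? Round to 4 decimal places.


Dilution: M1*V1 = M2*V2, solve for V2.
V2 = M1*V1 / M2
V2 = 3.29 * 398 / 2.23
V2 = 1309.42 / 2.23
V2 = 587.1838565 mL, rounded to 4 dp:

587.1839 mL


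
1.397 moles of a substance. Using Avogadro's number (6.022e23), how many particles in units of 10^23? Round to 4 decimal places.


N = n * NA, then divide by 1e23 for the requested units.
N / 1e23 = n * 6.022
N / 1e23 = 1.397 * 6.022
N / 1e23 = 8.412734, rounded to 4 dp:

8.4127


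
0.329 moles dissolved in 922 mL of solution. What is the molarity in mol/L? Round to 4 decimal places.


Convert volume to liters: V_L = V_mL / 1000.
V_L = 922 / 1000 = 0.922 L
M = n / V_L = 0.329 / 0.922
M = 0.35683297 mol/L, rounded to 4 dp:

0.3568 mol/L


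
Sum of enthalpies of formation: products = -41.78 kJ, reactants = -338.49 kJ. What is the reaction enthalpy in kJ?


dH_rxn = sum(dH_f products) - sum(dH_f reactants)
dH_rxn = -41.78 - (-338.49)
dH_rxn = 296.71 kJ:

296.71 kJ


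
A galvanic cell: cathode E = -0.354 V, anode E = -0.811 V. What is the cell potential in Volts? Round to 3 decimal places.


Standard cell potential: E_cell = E_cathode - E_anode.
E_cell = -0.354 - (-0.811)
E_cell = 0.457 V, rounded to 3 dp:

0.457 V


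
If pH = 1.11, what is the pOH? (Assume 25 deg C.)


At 25 deg C, pH + pOH = 14.
pOH = 14 - pH = 14 - 1.11
pOH = 12.89:

12.89


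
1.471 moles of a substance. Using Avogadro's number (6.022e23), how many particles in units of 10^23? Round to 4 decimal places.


N = n * NA, then divide by 1e23 for the requested units.
N / 1e23 = n * 6.022
N / 1e23 = 1.471 * 6.022
N / 1e23 = 8.858362, rounded to 4 dp:

8.8584


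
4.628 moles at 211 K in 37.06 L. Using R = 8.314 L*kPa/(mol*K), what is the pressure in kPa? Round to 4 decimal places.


PV = nRT, solve for P = nRT / V.
nRT = 4.628 * 8.314 * 211 = 8118.6875
P = 8118.6875 / 37.06
P = 219.06873988 kPa, rounded to 4 dp:

219.0687 kPa


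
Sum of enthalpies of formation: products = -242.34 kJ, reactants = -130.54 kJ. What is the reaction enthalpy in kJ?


dH_rxn = sum(dH_f products) - sum(dH_f reactants)
dH_rxn = -242.34 - (-130.54)
dH_rxn = -111.8 kJ:

-111.80 kJ


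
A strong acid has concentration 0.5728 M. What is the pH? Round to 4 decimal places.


A strong acid dissociates completely, so [H+] equals the given concentration.
pH = -log10([H+]) = -log10(0.5728)
pH = 0.24199699, rounded to 4 dp:

0.2420


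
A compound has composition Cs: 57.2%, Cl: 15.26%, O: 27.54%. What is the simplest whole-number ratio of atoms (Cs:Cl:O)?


Assume 100 g of compound, divide each mass% by atomic mass to get moles, then normalize by the smallest to get a raw atom ratio.
Moles per 100 g: Cs: 57.2/132.905 = 0.4304, Cl: 15.26/35.453 = 0.4304, O: 27.54/15.999 = 1.7214
Raw ratio (divide by min = 0.4304): Cs: 1.0, Cl: 1.0, O: 4.0
Multiply by 1 to clear fractions: Cs: 1.0 ~= 1, Cl: 1.0 ~= 1, O: 4.0 ~= 4
Reduce by GCD to get the simplest whole-number ratio:

1:1:4


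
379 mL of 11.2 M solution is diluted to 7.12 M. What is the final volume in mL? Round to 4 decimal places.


Dilution: M1*V1 = M2*V2, solve for V2.
V2 = M1*V1 / M2
V2 = 11.2 * 379 / 7.12
V2 = 4244.8 / 7.12
V2 = 596.17977528 mL, rounded to 4 dp:

596.1798 mL


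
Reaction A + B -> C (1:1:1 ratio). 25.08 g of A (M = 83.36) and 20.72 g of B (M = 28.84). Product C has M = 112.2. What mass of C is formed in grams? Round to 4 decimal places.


Find moles of each reactant; the smaller value is the limiting reagent in a 1:1:1 reaction, so moles_C equals moles of the limiter.
n_A = mass_A / M_A = 25.08 / 83.36 = 0.300864 mol
n_B = mass_B / M_B = 20.72 / 28.84 = 0.718447 mol
Limiting reagent: A (smaller), n_limiting = 0.300864 mol
mass_C = n_limiting * M_C = 0.300864 * 112.2
mass_C = 33.7569408 g, rounded to 4 dp:

33.7569 g


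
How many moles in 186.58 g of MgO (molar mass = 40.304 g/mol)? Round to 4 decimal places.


n = mass / M
n = 186.58 / 40.304
n = 4.62931719 mol, rounded to 4 dp:

4.6293 mol


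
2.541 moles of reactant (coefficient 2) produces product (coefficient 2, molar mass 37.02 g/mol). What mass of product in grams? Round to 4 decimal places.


Use the coefficient ratio to convert reactant moles to product moles, then multiply by the product's molar mass.
moles_P = moles_R * (coeff_P / coeff_R) = 2.541 * (2/2) = 2.541
mass_P = moles_P * M_P = 2.541 * 37.02
mass_P = 94.06782 g, rounded to 4 dp:

94.0678 g


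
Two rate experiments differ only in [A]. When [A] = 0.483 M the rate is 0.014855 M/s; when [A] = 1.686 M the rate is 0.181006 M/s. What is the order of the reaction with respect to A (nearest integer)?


Rate is proportional to [A]^n, so rate2/rate1 = ([A]2/[A]1)^n. Take logs to solve for n.
rate2/rate1 = 0.181006 / 0.014855 = 12.1849
[A]2/[A]1 = 1.686 / 0.483 = 3.4907
n = ln(12.1849) / ln(3.4907) = 2.0
Nearest integer order:

2


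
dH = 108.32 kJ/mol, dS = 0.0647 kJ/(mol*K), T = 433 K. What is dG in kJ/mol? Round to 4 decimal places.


Gibbs: dG = dH - T*dS (consistent units, dS already in kJ/(mol*K)).
T*dS = 433 * 0.0647 = 28.0151
dG = 108.32 - (28.0151)
dG = 80.3049 kJ/mol, rounded to 4 dp:

80.3049 kJ/mol


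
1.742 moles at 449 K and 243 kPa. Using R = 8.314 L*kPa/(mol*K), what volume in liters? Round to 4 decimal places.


PV = nRT, solve for V = nRT / P.
nRT = 1.742 * 8.314 * 449 = 6502.8616
V = 6502.8616 / 243
V = 26.76074733 L, rounded to 4 dp:

26.7607 L


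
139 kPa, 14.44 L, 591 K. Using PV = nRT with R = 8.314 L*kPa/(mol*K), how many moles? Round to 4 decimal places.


PV = nRT, solve for n = PV / (RT).
PV = 139 * 14.44 = 2007.16
RT = 8.314 * 591 = 4913.574
n = 2007.16 / 4913.574
n = 0.40849288 mol, rounded to 4 dp:

0.4085 mol


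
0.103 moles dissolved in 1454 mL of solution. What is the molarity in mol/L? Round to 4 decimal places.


Convert volume to liters: V_L = V_mL / 1000.
V_L = 1454 / 1000 = 1.454 L
M = n / V_L = 0.103 / 1.454
M = 0.07083906 mol/L, rounded to 4 dp:

0.0708 mol/L


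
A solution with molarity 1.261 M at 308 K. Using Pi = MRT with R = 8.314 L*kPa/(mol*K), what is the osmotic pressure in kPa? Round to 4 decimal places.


Osmotic pressure (van't Hoff): Pi = M*R*T.
RT = 8.314 * 308 = 2560.712
Pi = 1.261 * 2560.712
Pi = 3229.057832 kPa, rounded to 4 dp:

3229.0578 kPa


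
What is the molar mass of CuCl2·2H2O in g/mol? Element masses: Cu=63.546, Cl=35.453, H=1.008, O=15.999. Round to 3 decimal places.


M = sum(count * atomic_mass) over atoms.
M = 1*63.546 + 2*35.453 + 4*1.008 + 2*15.999
M = 63.546 + 70.906 + 4.032 + 31.998
M = 170.482 g/mol, rounded to 3 dp:

170.482 g/mol


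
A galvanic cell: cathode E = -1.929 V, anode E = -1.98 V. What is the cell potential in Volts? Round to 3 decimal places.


Standard cell potential: E_cell = E_cathode - E_anode.
E_cell = -1.929 - (-1.98)
E_cell = 0.051 V, rounded to 3 dp:

0.051 V


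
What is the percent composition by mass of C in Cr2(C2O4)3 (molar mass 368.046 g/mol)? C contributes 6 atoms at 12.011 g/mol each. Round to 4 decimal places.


pct = 100 * (n_elem * M_elem) / M_total
mass_contribution = 6 * 12.011 = 72.066 g/mol
pct = 100 * 72.066 / 368.046
pct = 19.58070459 %, rounded to 4 dp:

19.5807 %


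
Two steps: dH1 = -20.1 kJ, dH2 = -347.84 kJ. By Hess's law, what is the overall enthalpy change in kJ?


Hess's law: enthalpy is a state function, so add the step enthalpies.
dH_total = dH1 + dH2 = -20.1 + (-347.84)
dH_total = -367.94 kJ:

-367.94 kJ


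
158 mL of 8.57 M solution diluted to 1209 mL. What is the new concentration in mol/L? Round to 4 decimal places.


Dilution: M1*V1 = M2*V2, solve for M2.
M2 = M1*V1 / V2
M2 = 8.57 * 158 / 1209
M2 = 1354.06 / 1209
M2 = 1.11998346 mol/L, rounded to 4 dp:

1.1200 mol/L


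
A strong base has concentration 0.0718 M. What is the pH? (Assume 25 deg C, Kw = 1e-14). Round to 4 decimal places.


A strong base dissociates completely, so [OH-] equals the given concentration.
pOH = -log10([OH-]) = -log10(0.0718) = 1.143876
pH = 14 - pOH = 14 - 1.143876
pH = 12.856124, rounded to 4 dp:

12.8561


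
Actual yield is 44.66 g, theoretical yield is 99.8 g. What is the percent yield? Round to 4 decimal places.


% yield = 100 * actual / theoretical
% yield = 100 * 44.66 / 99.8
% yield = 44.749499 %, rounded to 4 dp:

44.7495 %


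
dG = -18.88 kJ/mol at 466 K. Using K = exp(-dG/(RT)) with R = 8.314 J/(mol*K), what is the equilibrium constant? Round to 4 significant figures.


dG is in kJ/mol; multiply by 1000 to match R in J/(mol*K).
RT = 8.314 * 466 = 3874.324 J/mol
exponent = -dG*1000 / (RT) = -(-18.88*1000) / 3874.324 = 4.87310819
K = exp(4.87310819)
K = 130.72661, rounded to 4 significant figures:

130.7


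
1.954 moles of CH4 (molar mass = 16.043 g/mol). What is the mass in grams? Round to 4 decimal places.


mass = n * M
mass = 1.954 * 16.043
mass = 31.348022 g, rounded to 4 dp:

31.3480 g


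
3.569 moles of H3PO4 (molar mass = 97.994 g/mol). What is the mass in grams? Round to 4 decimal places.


mass = n * M
mass = 3.569 * 97.994
mass = 349.740586 g, rounded to 4 dp:

349.7406 g


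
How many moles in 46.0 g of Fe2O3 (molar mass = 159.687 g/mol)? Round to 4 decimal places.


n = mass / M
n = 46.0 / 159.687
n = 0.28806352 mol, rounded to 4 dp:

0.2881 mol


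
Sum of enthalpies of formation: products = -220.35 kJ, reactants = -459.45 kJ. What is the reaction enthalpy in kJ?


dH_rxn = sum(dH_f products) - sum(dH_f reactants)
dH_rxn = -220.35 - (-459.45)
dH_rxn = 239.1 kJ:

239.10 kJ


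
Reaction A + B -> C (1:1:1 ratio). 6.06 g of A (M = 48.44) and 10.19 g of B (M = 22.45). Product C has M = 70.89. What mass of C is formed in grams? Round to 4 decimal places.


Find moles of each reactant; the smaller value is the limiting reagent in a 1:1:1 reaction, so moles_C equals moles of the limiter.
n_A = mass_A / M_A = 6.06 / 48.44 = 0.125103 mol
n_B = mass_B / M_B = 10.19 / 22.45 = 0.453898 mol
Limiting reagent: A (smaller), n_limiting = 0.125103 mol
mass_C = n_limiting * M_C = 0.125103 * 70.89
mass_C = 8.86855167 g, rounded to 4 dp:

8.8686 g


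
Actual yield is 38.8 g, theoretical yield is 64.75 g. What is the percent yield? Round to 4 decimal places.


% yield = 100 * actual / theoretical
% yield = 100 * 38.8 / 64.75
% yield = 59.92277992 %, rounded to 4 dp:

59.9228 %


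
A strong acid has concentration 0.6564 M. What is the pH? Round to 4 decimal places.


A strong acid dissociates completely, so [H+] equals the given concentration.
pH = -log10([H+]) = -log10(0.6564)
pH = 0.18283143, rounded to 4 dp:

0.1828


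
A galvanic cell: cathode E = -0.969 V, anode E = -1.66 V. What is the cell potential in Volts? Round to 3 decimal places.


Standard cell potential: E_cell = E_cathode - E_anode.
E_cell = -0.969 - (-1.66)
E_cell = 0.691 V, rounded to 3 dp:

0.691 V


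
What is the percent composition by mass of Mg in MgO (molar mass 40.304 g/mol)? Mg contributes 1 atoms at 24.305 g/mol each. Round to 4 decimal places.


pct = 100 * (n_elem * M_elem) / M_total
mass_contribution = 1 * 24.305 = 24.305 g/mol
pct = 100 * 24.305 / 40.304
pct = 60.30418817 %, rounded to 4 dp:

60.3042 %


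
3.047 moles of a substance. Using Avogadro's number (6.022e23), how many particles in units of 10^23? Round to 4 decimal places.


N = n * NA, then divide by 1e23 for the requested units.
N / 1e23 = n * 6.022
N / 1e23 = 3.047 * 6.022
N / 1e23 = 18.349034, rounded to 4 dp:

18.3490


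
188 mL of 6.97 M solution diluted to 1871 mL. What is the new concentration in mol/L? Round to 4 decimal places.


Dilution: M1*V1 = M2*V2, solve for M2.
M2 = M1*V1 / V2
M2 = 6.97 * 188 / 1871
M2 = 1310.36 / 1871
M2 = 0.70035275 mol/L, rounded to 4 dp:

0.7004 mol/L


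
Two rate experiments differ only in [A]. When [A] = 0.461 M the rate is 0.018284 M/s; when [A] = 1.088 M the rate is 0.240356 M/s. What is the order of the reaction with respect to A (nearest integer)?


Rate is proportional to [A]^n, so rate2/rate1 = ([A]2/[A]1)^n. Take logs to solve for n.
rate2/rate1 = 0.240356 / 0.018284 = 13.1457
[A]2/[A]1 = 1.088 / 0.461 = 2.3601
n = ln(13.1457) / ln(2.3601) = 3.0
Nearest integer order:

3


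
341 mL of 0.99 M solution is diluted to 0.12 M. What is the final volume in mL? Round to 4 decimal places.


Dilution: M1*V1 = M2*V2, solve for V2.
V2 = M1*V1 / M2
V2 = 0.99 * 341 / 0.12
V2 = 337.59 / 0.12
V2 = 2813.25 mL, rounded to 4 dp:

2813.2500 mL


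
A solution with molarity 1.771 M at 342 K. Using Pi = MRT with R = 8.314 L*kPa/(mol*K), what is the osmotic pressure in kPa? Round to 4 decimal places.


Osmotic pressure (van't Hoff): Pi = M*R*T.
RT = 8.314 * 342 = 2843.388
Pi = 1.771 * 2843.388
Pi = 5035.640148 kPa, rounded to 4 dp:

5035.6401 kPa


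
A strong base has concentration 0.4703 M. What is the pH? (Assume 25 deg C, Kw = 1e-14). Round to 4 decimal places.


A strong base dissociates completely, so [OH-] equals the given concentration.
pOH = -log10([OH-]) = -log10(0.4703) = 0.327625
pH = 14 - pOH = 14 - 0.327625
pH = 13.672375, rounded to 4 dp:

13.6724


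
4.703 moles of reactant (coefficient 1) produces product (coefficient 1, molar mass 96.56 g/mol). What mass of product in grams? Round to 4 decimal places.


Use the coefficient ratio to convert reactant moles to product moles, then multiply by the product's molar mass.
moles_P = moles_R * (coeff_P / coeff_R) = 4.703 * (1/1) = 4.703
mass_P = moles_P * M_P = 4.703 * 96.56
mass_P = 454.12168 g, rounded to 4 dp:

454.1217 g


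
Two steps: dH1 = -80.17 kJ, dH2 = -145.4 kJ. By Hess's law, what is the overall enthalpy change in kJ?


Hess's law: enthalpy is a state function, so add the step enthalpies.
dH_total = dH1 + dH2 = -80.17 + (-145.4)
dH_total = -225.57 kJ:

-225.57 kJ


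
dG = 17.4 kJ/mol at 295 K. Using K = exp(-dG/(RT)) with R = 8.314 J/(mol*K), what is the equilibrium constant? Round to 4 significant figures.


dG is in kJ/mol; multiply by 1000 to match R in J/(mol*K).
RT = 8.314 * 295 = 2452.63 J/mol
exponent = -dG*1000 / (RT) = -(17.4*1000) / 2452.63 = -7.09442517
K = exp(-7.09442517)
K = 0.00082971759, rounded to 4 significant figures:

0.0008297


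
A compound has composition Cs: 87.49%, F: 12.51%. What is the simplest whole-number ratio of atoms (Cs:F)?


Assume 100 g of compound, divide each mass% by atomic mass to get moles, then normalize by the smallest to get a raw atom ratio.
Moles per 100 g: Cs: 87.49/132.905 = 0.6583, F: 12.51/18.998 = 0.6585
Raw ratio (divide by min = 0.6583): Cs: 1.0, F: 1.0
Multiply by 1 to clear fractions: Cs: 1.0 ~= 1, F: 1.0 ~= 1
Reduce by GCD to get the simplest whole-number ratio:

1:1


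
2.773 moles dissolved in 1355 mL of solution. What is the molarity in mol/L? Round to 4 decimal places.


Convert volume to liters: V_L = V_mL / 1000.
V_L = 1355 / 1000 = 1.355 L
M = n / V_L = 2.773 / 1.355
M = 2.04649446 mol/L, rounded to 4 dp:

2.0465 mol/L


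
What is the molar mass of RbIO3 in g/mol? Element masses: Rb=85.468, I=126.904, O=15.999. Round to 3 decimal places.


M = sum(count * atomic_mass) over atoms.
M = 1*85.468 + 1*126.904 + 3*15.999
M = 85.468 + 126.904 + 47.997
M = 260.369 g/mol, rounded to 3 dp:

260.369 g/mol


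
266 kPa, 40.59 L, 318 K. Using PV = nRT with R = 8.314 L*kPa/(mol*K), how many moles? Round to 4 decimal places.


PV = nRT, solve for n = PV / (RT).
PV = 266 * 40.59 = 10796.94
RT = 8.314 * 318 = 2643.852
n = 10796.94 / 2643.852
n = 4.08379138 mol, rounded to 4 dp:

4.0838 mol


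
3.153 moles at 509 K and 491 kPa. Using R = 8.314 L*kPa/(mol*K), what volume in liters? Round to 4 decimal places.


PV = nRT, solve for V = nRT / P.
nRT = 3.153 * 8.314 * 509 = 13342.9474
V = 13342.9474 / 491
V = 27.17504562 L, rounded to 4 dp:

27.1750 L


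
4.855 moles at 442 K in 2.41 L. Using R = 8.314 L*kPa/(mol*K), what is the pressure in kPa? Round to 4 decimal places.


PV = nRT, solve for P = nRT / V.
nRT = 4.855 * 8.314 * 442 = 17841.0957
P = 17841.0957 / 2.41
P = 7402.94427386 kPa, rounded to 4 dp:

7402.9443 kPa


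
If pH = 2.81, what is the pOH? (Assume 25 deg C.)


At 25 deg C, pH + pOH = 14.
pOH = 14 - pH = 14 - 2.81
pOH = 11.19:

11.19


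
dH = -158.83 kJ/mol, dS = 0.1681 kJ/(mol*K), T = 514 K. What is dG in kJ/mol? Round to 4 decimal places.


Gibbs: dG = dH - T*dS (consistent units, dS already in kJ/(mol*K)).
T*dS = 514 * 0.1681 = 86.4034
dG = -158.83 - (86.4034)
dG = -245.2334 kJ/mol, rounded to 4 dp:

-245.2334 kJ/mol


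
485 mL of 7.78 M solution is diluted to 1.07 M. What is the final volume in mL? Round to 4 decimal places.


Dilution: M1*V1 = M2*V2, solve for V2.
V2 = M1*V1 / M2
V2 = 7.78 * 485 / 1.07
V2 = 3773.3 / 1.07
V2 = 3526.44859813 mL, rounded to 4 dp:

3526.4486 mL


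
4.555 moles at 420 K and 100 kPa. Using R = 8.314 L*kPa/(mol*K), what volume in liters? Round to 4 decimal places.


PV = nRT, solve for V = nRT / P.
nRT = 4.555 * 8.314 * 420 = 15905.5134
V = 15905.5134 / 100
V = 159.055134 L, rounded to 4 dp:

159.0551 L


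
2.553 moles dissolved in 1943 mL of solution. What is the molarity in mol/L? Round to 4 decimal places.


Convert volume to liters: V_L = V_mL / 1000.
V_L = 1943 / 1000 = 1.943 L
M = n / V_L = 2.553 / 1.943
M = 1.3139475 mol/L, rounded to 4 dp:

1.3139 mol/L


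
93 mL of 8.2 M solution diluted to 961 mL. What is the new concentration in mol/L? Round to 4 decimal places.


Dilution: M1*V1 = M2*V2, solve for M2.
M2 = M1*V1 / V2
M2 = 8.2 * 93 / 961
M2 = 762.6 / 961
M2 = 0.79354839 mol/L, rounded to 4 dp:

0.7935 mol/L


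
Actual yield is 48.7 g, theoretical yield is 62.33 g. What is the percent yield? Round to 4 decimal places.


% yield = 100 * actual / theoretical
% yield = 100 * 48.7 / 62.33
% yield = 78.13252046 %, rounded to 4 dp:

78.1325 %


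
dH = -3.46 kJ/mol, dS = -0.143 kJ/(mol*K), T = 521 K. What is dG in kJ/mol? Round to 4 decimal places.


Gibbs: dG = dH - T*dS (consistent units, dS already in kJ/(mol*K)).
T*dS = 521 * -0.143 = -74.503
dG = -3.46 - (-74.503)
dG = 71.043 kJ/mol, rounded to 4 dp:

71.0430 kJ/mol


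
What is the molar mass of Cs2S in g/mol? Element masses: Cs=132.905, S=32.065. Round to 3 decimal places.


M = sum(count * atomic_mass) over atoms.
M = 2*132.905 + 1*32.065
M = 265.81 + 32.065
M = 297.875 g/mol, rounded to 3 dp:

297.875 g/mol


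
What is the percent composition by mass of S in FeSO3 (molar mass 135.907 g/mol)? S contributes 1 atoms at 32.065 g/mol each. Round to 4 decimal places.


pct = 100 * (n_elem * M_elem) / M_total
mass_contribution = 1 * 32.065 = 32.065 g/mol
pct = 100 * 32.065 / 135.907
pct = 23.59333956 %, rounded to 4 dp:

23.5933 %


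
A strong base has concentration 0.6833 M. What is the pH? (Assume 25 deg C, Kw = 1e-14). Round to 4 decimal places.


A strong base dissociates completely, so [OH-] equals the given concentration.
pOH = -log10([OH-]) = -log10(0.6833) = 0.165389
pH = 14 - pOH = 14 - 0.165389
pH = 13.834611, rounded to 4 dp:

13.8346


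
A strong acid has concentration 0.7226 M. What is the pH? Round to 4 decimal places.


A strong acid dissociates completely, so [H+] equals the given concentration.
pH = -log10([H+]) = -log10(0.7226)
pH = 0.14110204, rounded to 4 dp:

0.1411


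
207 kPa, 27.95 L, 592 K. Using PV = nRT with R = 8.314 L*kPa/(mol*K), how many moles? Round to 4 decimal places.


PV = nRT, solve for n = PV / (RT).
PV = 207 * 27.95 = 5785.65
RT = 8.314 * 592 = 4921.888
n = 5785.65 / 4921.888
n = 1.17549404 mol, rounded to 4 dp:

1.1755 mol


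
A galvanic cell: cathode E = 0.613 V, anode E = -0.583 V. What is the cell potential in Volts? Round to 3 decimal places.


Standard cell potential: E_cell = E_cathode - E_anode.
E_cell = 0.613 - (-0.583)
E_cell = 1.196 V, rounded to 3 dp:

1.196 V


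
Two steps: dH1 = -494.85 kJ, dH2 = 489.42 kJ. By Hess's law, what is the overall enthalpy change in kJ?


Hess's law: enthalpy is a state function, so add the step enthalpies.
dH_total = dH1 + dH2 = -494.85 + (489.42)
dH_total = -5.43 kJ:

-5.43 kJ


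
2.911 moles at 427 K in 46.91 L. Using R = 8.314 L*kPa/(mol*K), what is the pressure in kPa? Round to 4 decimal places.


PV = nRT, solve for P = nRT / V.
nRT = 2.911 * 8.314 * 427 = 10334.2771
P = 10334.2771 / 46.91
P = 220.3000874 kPa, rounded to 4 dp:

220.3001 kPa


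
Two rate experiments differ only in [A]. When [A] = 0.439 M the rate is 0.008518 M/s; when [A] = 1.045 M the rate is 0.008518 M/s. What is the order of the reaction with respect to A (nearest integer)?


Rate is proportional to [A]^n, so rate2/rate1 = ([A]2/[A]1)^n. Take logs to solve for n.
rate2/rate1 = 0.008518 / 0.008518 = 1.0
[A]2/[A]1 = 1.045 / 0.439 = 2.3804
n = ln(1.0) / ln(2.3804) = 0.0
Nearest integer order:

0


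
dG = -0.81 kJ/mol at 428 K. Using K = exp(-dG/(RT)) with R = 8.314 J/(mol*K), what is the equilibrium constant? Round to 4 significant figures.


dG is in kJ/mol; multiply by 1000 to match R in J/(mol*K).
RT = 8.314 * 428 = 3558.392 J/mol
exponent = -dG*1000 / (RT) = -(-0.81*1000) / 3558.392 = 0.22763091
K = exp(0.22763091)
K = 1.2556218, rounded to 4 significant figures:

1.256


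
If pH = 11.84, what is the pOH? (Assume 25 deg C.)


At 25 deg C, pH + pOH = 14.
pOH = 14 - pH = 14 - 11.84
pOH = 2.16:

2.16


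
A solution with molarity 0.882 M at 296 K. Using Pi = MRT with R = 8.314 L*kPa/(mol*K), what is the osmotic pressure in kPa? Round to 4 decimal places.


Osmotic pressure (van't Hoff): Pi = M*R*T.
RT = 8.314 * 296 = 2460.944
Pi = 0.882 * 2460.944
Pi = 2170.552608 kPa, rounded to 4 dp:

2170.5526 kPa


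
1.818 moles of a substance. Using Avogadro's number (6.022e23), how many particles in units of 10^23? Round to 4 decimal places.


N = n * NA, then divide by 1e23 for the requested units.
N / 1e23 = n * 6.022
N / 1e23 = 1.818 * 6.022
N / 1e23 = 10.947996, rounded to 4 dp:

10.9480


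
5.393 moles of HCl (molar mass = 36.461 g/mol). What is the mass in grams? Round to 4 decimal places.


mass = n * M
mass = 5.393 * 36.461
mass = 196.634173 g, rounded to 4 dp:

196.6342 g


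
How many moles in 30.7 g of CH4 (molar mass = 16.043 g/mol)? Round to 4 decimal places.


n = mass / M
n = 30.7 / 16.043
n = 1.91360718 mol, rounded to 4 dp:

1.9136 mol


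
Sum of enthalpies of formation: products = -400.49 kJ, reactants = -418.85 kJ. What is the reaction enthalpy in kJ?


dH_rxn = sum(dH_f products) - sum(dH_f reactants)
dH_rxn = -400.49 - (-418.85)
dH_rxn = 18.36 kJ:

18.36 kJ


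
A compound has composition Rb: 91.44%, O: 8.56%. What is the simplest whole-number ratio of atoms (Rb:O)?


Assume 100 g of compound, divide each mass% by atomic mass to get moles, then normalize by the smallest to get a raw atom ratio.
Moles per 100 g: Rb: 91.44/85.468 = 1.0699, O: 8.56/15.999 = 0.535
Raw ratio (divide by min = 0.535): Rb: 2.0, O: 1.0
Multiply by 1 to clear fractions: Rb: 2.0 ~= 2, O: 1.0 ~= 1
Reduce by GCD to get the simplest whole-number ratio:

2:1


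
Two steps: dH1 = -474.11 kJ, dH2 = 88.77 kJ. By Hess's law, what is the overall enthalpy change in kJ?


Hess's law: enthalpy is a state function, so add the step enthalpies.
dH_total = dH1 + dH2 = -474.11 + (88.77)
dH_total = -385.34 kJ:

-385.34 kJ


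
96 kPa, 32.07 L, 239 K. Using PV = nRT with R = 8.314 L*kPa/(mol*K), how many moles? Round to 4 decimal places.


PV = nRT, solve for n = PV / (RT).
PV = 96 * 32.07 = 3078.72
RT = 8.314 * 239 = 1987.046
n = 3078.72 / 1987.046
n = 1.54939543 mol, rounded to 4 dp:

1.5494 mol


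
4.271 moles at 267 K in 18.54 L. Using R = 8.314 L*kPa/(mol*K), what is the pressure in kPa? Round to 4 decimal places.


PV = nRT, solve for P = nRT / V.
nRT = 4.271 * 8.314 * 267 = 9480.9281
P = 9480.9281 / 18.54
P = 511.37692017 kPa, rounded to 4 dp:

511.3769 kPa


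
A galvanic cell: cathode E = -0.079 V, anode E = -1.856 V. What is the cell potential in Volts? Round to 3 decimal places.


Standard cell potential: E_cell = E_cathode - E_anode.
E_cell = -0.079 - (-1.856)
E_cell = 1.777 V, rounded to 3 dp:

1.777 V


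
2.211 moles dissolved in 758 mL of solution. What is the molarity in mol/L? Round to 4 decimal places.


Convert volume to liters: V_L = V_mL / 1000.
V_L = 758 / 1000 = 0.758 L
M = n / V_L = 2.211 / 0.758
M = 2.91688654 mol/L, rounded to 4 dp:

2.9169 mol/L


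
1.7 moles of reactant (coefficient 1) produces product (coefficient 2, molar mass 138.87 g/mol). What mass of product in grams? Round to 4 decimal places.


Use the coefficient ratio to convert reactant moles to product moles, then multiply by the product's molar mass.
moles_P = moles_R * (coeff_P / coeff_R) = 1.7 * (2/1) = 3.4
mass_P = moles_P * M_P = 3.4 * 138.87
mass_P = 472.158 g, rounded to 4 dp:

472.1580 g


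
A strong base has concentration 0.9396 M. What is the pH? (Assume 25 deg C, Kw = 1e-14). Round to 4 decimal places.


A strong base dissociates completely, so [OH-] equals the given concentration.
pOH = -log10([OH-]) = -log10(0.9396) = 0.027057
pH = 14 - pOH = 14 - 0.027057
pH = 13.972943, rounded to 4 dp:

13.9729


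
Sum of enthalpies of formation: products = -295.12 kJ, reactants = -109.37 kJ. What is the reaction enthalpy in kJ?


dH_rxn = sum(dH_f products) - sum(dH_f reactants)
dH_rxn = -295.12 - (-109.37)
dH_rxn = -185.75 kJ:

-185.75 kJ


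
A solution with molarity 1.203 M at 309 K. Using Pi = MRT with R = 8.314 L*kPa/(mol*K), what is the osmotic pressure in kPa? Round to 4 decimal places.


Osmotic pressure (van't Hoff): Pi = M*R*T.
RT = 8.314 * 309 = 2569.026
Pi = 1.203 * 2569.026
Pi = 3090.538278 kPa, rounded to 4 dp:

3090.5383 kPa


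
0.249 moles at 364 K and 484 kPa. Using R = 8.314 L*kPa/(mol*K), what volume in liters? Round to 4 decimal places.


PV = nRT, solve for V = nRT / P.
nRT = 0.249 * 8.314 * 364 = 753.5477
V = 753.5477 / 484
V = 1.55691674 L, rounded to 4 dp:

1.5569 L


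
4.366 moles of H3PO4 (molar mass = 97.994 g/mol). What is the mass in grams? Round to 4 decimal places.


mass = n * M
mass = 4.366 * 97.994
mass = 427.841804 g, rounded to 4 dp:

427.8418 g


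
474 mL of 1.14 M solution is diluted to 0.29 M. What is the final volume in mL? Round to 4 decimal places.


Dilution: M1*V1 = M2*V2, solve for V2.
V2 = M1*V1 / M2
V2 = 1.14 * 474 / 0.29
V2 = 540.36 / 0.29
V2 = 1863.31034483 mL, rounded to 4 dp:

1863.3103 mL


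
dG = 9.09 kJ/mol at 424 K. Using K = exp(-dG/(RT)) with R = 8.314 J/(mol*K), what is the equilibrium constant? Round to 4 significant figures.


dG is in kJ/mol; multiply by 1000 to match R in J/(mol*K).
RT = 8.314 * 424 = 3525.136 J/mol
exponent = -dG*1000 / (RT) = -(9.09*1000) / 3525.136 = -2.57862392
K = exp(-2.57862392)
K = 0.075878347, rounded to 4 significant figures:

0.07588


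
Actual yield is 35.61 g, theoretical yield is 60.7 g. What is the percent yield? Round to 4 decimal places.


% yield = 100 * actual / theoretical
% yield = 100 * 35.61 / 60.7
% yield = 58.66556837 %, rounded to 4 dp:

58.6656 %


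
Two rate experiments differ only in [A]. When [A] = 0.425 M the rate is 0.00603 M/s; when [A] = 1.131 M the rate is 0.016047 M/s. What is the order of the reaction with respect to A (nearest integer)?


Rate is proportional to [A]^n, so rate2/rate1 = ([A]2/[A]1)^n. Take logs to solve for n.
rate2/rate1 = 0.016047 / 0.00603 = 2.6612
[A]2/[A]1 = 1.131 / 0.425 = 2.6612
n = ln(2.6612) / ln(2.6612) = 1.0
Nearest integer order:

1


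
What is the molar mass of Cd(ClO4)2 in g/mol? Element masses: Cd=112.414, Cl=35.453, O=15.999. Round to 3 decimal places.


M = sum(count * atomic_mass) over atoms.
M = 1*112.414 + 2*35.453 + 8*15.999
M = 112.414 + 70.906 + 127.992
M = 311.312 g/mol, rounded to 3 dp:

311.312 g/mol


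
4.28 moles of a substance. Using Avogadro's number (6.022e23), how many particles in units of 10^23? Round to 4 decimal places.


N = n * NA, then divide by 1e23 for the requested units.
N / 1e23 = n * 6.022
N / 1e23 = 4.28 * 6.022
N / 1e23 = 25.77416, rounded to 4 dp:

25.7742


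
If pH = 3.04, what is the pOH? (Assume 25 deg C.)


At 25 deg C, pH + pOH = 14.
pOH = 14 - pH = 14 - 3.04
pOH = 10.96:

10.96


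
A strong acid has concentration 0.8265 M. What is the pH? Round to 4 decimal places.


A strong acid dissociates completely, so [H+] equals the given concentration.
pH = -log10([H+]) = -log10(0.8265)
pH = 0.08275714, rounded to 4 dp:

0.0828


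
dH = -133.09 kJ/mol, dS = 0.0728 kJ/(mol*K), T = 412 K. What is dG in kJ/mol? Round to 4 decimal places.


Gibbs: dG = dH - T*dS (consistent units, dS already in kJ/(mol*K)).
T*dS = 412 * 0.0728 = 29.9936
dG = -133.09 - (29.9936)
dG = -163.0836 kJ/mol, rounded to 4 dp:

-163.0836 kJ/mol


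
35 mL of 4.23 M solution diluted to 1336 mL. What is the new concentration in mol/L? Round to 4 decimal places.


Dilution: M1*V1 = M2*V2, solve for M2.
M2 = M1*V1 / V2
M2 = 4.23 * 35 / 1336
M2 = 148.05 / 1336
M2 = 0.11081587 mol/L, rounded to 4 dp:

0.1108 mol/L


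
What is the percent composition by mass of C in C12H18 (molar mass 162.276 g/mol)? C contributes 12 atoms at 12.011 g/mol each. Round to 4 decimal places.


pct = 100 * (n_elem * M_elem) / M_total
mass_contribution = 12 * 12.011 = 144.132 g/mol
pct = 100 * 144.132 / 162.276
pct = 88.81904903 %, rounded to 4 dp:

88.8190 %


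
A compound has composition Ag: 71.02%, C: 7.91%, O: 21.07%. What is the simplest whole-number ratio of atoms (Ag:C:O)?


Assume 100 g of compound, divide each mass% by atomic mass to get moles, then normalize by the smallest to get a raw atom ratio.
Moles per 100 g: Ag: 71.02/107.868 = 0.6584, C: 7.91/12.011 = 0.6586, O: 21.07/15.999 = 1.317
Raw ratio (divide by min = 0.6584): Ag: 1.0, C: 1.0, O: 2.0
Multiply by 1 to clear fractions: Ag: 1.0 ~= 1, C: 1.0 ~= 1, O: 2.0 ~= 2
Reduce by GCD to get the simplest whole-number ratio:

1:1:2


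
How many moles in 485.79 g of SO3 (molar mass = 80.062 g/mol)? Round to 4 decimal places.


n = mass / M
n = 485.79 / 80.062
n = 6.06767255 mol, rounded to 4 dp:

6.0677 mol


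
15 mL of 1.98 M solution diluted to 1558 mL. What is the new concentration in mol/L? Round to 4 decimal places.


Dilution: M1*V1 = M2*V2, solve for M2.
M2 = M1*V1 / V2
M2 = 1.98 * 15 / 1558
M2 = 29.7 / 1558
M2 = 0.0190629 mol/L, rounded to 4 dp:

0.0191 mol/L


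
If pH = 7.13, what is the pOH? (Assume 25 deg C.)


At 25 deg C, pH + pOH = 14.
pOH = 14 - pH = 14 - 7.13
pOH = 6.87:

6.87


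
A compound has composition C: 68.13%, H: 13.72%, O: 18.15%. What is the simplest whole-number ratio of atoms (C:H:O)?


Assume 100 g of compound, divide each mass% by atomic mass to get moles, then normalize by the smallest to get a raw atom ratio.
Moles per 100 g: C: 68.13/12.011 = 5.6723, H: 13.72/1.008 = 13.6111, O: 18.15/15.999 = 1.1344
Raw ratio (divide by min = 1.1344): C: 5.0, H: 11.998, O: 1.0
Multiply by 1 to clear fractions: C: 5.0 ~= 5, H: 11.998 ~= 12, O: 1.0 ~= 1
Reduce by GCD to get the simplest whole-number ratio:

5:12:1


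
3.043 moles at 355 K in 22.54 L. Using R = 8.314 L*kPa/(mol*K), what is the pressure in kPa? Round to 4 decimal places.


PV = nRT, solve for P = nRT / V.
nRT = 3.043 * 8.314 * 355 = 8981.3232
P = 8981.3232 / 22.54
P = 398.46154392 kPa, rounded to 4 dp:

398.4615 kPa


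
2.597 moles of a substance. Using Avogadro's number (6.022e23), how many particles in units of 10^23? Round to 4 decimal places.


N = n * NA, then divide by 1e23 for the requested units.
N / 1e23 = n * 6.022
N / 1e23 = 2.597 * 6.022
N / 1e23 = 15.639134, rounded to 4 dp:

15.6391


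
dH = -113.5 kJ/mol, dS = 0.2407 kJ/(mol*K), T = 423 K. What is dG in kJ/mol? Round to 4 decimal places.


Gibbs: dG = dH - T*dS (consistent units, dS already in kJ/(mol*K)).
T*dS = 423 * 0.2407 = 101.8161
dG = -113.5 - (101.8161)
dG = -215.3161 kJ/mol, rounded to 4 dp:

-215.3161 kJ/mol


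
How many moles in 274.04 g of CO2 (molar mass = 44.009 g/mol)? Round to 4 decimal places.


n = mass / M
n = 274.04 / 44.009
n = 6.22690813 mol, rounded to 4 dp:

6.2269 mol
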